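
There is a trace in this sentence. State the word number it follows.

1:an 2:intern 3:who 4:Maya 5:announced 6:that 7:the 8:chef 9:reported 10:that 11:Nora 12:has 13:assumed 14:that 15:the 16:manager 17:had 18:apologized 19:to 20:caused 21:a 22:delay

19

The displaced element is "an intern" (word 2).
It is linked across 3 clause boundaries (that → that → that).
It functions as the object of the preposition "to" of "apologized", so the gap sits immediately after word 19 ("to").
Base order: Maya announced that the chef reported that Nora has assumed that the manager had apologized to an intern.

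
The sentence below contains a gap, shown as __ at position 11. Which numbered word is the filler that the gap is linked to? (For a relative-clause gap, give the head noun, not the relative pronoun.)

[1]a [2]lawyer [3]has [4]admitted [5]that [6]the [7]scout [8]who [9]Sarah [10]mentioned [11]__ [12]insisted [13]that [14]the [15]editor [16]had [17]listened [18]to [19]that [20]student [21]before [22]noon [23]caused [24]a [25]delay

7

The gap at 11 is the subject of "insisted", inside a relative clause.
The relative pronoun is "who" (word 8); it is bound by the head noun immediately before it.
Its filler is the head noun "scout", at word 7.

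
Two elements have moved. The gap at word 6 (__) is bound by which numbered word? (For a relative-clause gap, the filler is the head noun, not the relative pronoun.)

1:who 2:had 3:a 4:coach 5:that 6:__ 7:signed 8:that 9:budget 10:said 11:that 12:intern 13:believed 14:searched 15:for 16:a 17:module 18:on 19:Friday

4

The marked gap is inside the relative clause, the subject of "signed".
Its filler is the head noun "coach" (via "that"), at word 4.
(The other dependency links word 1 to a gap after word 13.)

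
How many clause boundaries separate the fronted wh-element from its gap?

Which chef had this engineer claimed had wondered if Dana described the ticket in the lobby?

"which chef" is extracted from the subject of "wondered".
Boundaries crossed, outermost first: [Ø] — 1 in total.

1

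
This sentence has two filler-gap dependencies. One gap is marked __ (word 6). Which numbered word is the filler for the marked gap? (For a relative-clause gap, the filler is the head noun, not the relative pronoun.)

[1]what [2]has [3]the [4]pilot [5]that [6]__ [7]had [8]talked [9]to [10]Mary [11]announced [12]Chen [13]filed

4

The marked gap is inside the relative clause, the subject of "talked".
Its filler is the head noun "pilot" (via "that"), at word 4.
(The other dependency links word 1 to a gap after word 13.)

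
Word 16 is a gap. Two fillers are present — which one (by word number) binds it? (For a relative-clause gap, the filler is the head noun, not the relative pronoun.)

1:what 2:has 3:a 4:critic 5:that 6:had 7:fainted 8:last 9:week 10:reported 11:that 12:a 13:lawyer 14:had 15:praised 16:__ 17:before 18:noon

The marked gap is the direct object of "praised".
Its filler is the fronted wh-phrase "what", at word 1.
(The other dependency links word 4 to a gap after word 5.)

1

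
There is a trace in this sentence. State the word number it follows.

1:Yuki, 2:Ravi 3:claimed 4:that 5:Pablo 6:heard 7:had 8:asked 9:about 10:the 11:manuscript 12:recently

6

The displaced element is "Yuki" (word 1).
It is linked across 2 clause boundaries (that → Ø).
It functions as the subject of "asked", so the gap sits immediately after word 6 ("heard").
Base order: Ravi claimed that Pablo heard that Yuki had asked about the manuscript recently.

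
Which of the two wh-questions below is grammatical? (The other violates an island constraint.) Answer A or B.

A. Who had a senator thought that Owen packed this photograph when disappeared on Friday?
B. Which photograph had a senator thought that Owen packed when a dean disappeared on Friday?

In A, the wh-phrase is extracted from inside an adjunct island (introduced by "when"), which blocks movement.
In B, the extraction path crosses only that-complement boundaries, which are transparent.
So B is grammatical.

B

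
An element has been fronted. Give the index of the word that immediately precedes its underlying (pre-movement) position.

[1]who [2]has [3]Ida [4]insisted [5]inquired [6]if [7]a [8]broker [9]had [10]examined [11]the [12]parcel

4

The displaced element is "who" (word 1).
It is linked across 1 clause boundary (Ø).
It functions as the subject of "inquired", so the gap sits immediately after word 4 ("insisted").
Base order: Ida has insisted who inquired if a broker had examined the parcel.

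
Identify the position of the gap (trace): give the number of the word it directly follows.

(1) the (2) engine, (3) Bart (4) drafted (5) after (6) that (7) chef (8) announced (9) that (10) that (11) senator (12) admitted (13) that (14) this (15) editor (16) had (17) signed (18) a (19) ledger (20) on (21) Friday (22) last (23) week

The displaced element is "the engine" (word 2).
It functions as the direct object of "drafted", so the gap sits immediately after word 4 ("drafted").
Base order: Bart drafted the engine after that chef announced that that senator admitted that this editor had signed a ledger on Friday last week.

4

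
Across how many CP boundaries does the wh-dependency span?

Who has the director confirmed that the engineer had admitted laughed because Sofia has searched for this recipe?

2

"who" is extracted from the subject of "laughed".
Boundaries crossed, outermost first: [that], [Ø] — 2 in total.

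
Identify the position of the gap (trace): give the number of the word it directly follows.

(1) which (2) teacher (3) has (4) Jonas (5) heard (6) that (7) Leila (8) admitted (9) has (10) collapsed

The displaced element is "which teacher" (word 2).
It is linked across 2 clause boundaries (that → Ø).
It functions as the subject of "collapsed", so the gap sits immediately after word 8 ("admitted").
Base order: Jonas has heard that Leila admitted that which teacher has collapsed.

8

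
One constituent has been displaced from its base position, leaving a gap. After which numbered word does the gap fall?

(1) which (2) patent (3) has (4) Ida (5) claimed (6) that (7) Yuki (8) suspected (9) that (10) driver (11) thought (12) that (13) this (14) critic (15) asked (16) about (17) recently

The displaced element is "which patent" (word 2).
It is linked across 3 clause boundaries (that → Ø → that).
It functions as the object of the preposition "about" of "asked", so the gap sits immediately after word 16 ("about").
Base order: Ida has claimed that Yuki suspected that driver thought that this critic asked about which patent recently.

16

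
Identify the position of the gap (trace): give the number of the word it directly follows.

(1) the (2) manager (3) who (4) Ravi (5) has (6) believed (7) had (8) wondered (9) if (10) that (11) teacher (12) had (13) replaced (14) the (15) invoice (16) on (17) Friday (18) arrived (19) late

The displaced element is "the manager" (word 2).
It is linked across 1 clause boundary (Ø).
It functions as the subject of "wondered", so the gap sits immediately after word 6 ("believed").
Base order: Ravi has believed the manager had wondered if that teacher had replaced the invoice on Friday.

6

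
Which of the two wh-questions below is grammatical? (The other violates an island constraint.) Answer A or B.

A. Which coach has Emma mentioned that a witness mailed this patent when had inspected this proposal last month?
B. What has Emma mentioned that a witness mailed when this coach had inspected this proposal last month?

B

In A, the wh-phrase is extracted from inside an adjunct island (introduced by "when"), which blocks movement.
In B, the extraction path crosses only that-complement boundaries, which are transparent.
So B is grammatical.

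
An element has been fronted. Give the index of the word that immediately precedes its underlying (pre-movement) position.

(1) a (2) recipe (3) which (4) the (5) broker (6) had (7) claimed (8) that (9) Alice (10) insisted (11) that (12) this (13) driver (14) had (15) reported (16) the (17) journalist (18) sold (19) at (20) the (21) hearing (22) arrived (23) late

The displaced element is "a recipe" (word 2).
It is linked across 3 clause boundaries (that → that → Ø).
It functions as the direct object of "sold", so the gap sits immediately after word 18 ("sold").
Base order: The broker had claimed that Alice insisted that this driver had reported the journalist sold a recipe at the hearing.

18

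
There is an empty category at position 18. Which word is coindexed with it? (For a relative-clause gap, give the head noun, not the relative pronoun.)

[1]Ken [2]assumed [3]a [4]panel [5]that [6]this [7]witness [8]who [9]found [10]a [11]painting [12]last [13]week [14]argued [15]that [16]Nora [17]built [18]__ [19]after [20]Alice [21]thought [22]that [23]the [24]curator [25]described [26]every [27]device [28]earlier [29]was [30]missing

4

The gap at 18 is the object of "built", inside a relative clause.
The relative pronoun is "that" (word 5); it is bound by the head noun immediately before it.
Its filler is the head noun "panel", at word 4.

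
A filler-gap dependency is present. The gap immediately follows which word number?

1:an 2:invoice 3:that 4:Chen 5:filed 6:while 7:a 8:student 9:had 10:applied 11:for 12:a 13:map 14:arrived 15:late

The displaced element is "an invoice" (word 2).
It functions as the direct object of "filed", so the gap sits immediately after word 5 ("filed").
Base order: Chen filed an invoice while a student had applied for a map.

5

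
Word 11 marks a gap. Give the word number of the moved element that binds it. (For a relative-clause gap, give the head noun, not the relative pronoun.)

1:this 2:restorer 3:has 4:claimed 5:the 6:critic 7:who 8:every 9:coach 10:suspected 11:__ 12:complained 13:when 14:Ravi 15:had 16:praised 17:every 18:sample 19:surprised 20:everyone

The gap at 11 is the subject of "complained", inside a relative clause.
The relative pronoun is "who" (word 7); it is bound by the head noun immediately before it.
Its filler is the head noun "critic", at word 6.

6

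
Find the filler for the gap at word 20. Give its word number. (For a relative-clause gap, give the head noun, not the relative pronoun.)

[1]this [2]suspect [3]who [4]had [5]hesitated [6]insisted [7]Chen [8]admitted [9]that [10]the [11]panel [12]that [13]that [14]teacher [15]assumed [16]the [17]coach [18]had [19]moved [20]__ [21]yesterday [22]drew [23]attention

11

The gap at 20 is the object of "moved", inside a relative clause.
The relative pronoun is "that" (word 12); it is bound by the head noun immediately before it.
Its filler is the head noun "panel", at word 11.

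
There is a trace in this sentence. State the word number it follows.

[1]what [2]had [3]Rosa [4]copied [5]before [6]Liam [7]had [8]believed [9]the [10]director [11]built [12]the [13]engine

The displaced element is "what" (word 1).
It functions as the direct object of "copied", so the gap sits immediately after word 4 ("copied").
Base order: Rosa had copied what before Liam had believed the director built the engine.

4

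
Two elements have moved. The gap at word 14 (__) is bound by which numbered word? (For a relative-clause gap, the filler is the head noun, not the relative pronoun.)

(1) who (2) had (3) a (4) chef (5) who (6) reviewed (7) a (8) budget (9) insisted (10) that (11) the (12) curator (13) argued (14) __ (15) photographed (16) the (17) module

1

The marked gap is the subject of "photographed".
Its filler is the fronted wh-phrase "who", at word 1.
(The other dependency links word 4 to a gap after word 5.)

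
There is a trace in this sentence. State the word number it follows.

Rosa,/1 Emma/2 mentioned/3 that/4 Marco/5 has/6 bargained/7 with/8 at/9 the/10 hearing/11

The displaced element is "Rosa" (word 1).
It is linked across 1 clause boundary (that).
It functions as the object of the preposition "with" of "bargained", so the gap sits immediately after word 8 ("with").
Base order: Emma mentioned that Marco has bargained with Rosa at the hearing.

8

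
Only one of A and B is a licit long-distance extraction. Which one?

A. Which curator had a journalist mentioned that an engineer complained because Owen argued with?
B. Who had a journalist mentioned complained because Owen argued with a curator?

In A, the wh-phrase is extracted from inside an adjunct island (introduced by "because"), which blocks movement.
In B, the extraction path crosses only that-complement boundaries, which are transparent.
So B is grammatical.

B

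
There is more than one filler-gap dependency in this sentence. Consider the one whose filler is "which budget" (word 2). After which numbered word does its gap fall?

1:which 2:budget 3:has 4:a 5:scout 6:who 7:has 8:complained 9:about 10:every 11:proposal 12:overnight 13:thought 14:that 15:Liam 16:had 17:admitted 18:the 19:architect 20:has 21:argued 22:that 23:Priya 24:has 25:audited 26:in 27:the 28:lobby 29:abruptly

25

The displaced element is "which budget" (word 2).
It is linked across 3 clause boundaries (that → Ø → that).
It functions as the direct object of "audited", so the gap sits immediately after word 25 ("audited").
Base order: A scout who has complained about every proposal overnight has thought that Liam had admitted the architect has argued that Priya has audited which budget in the lobby abruptly.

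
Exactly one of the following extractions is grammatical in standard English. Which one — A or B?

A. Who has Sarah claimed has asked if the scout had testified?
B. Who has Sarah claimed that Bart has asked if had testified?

A

In B, the wh-phrase is extracted from inside a wh-island (introduced by "if"), which blocks movement.
In A, the extraction path crosses only that-complement boundaries, which are transparent.
So A is grammatical.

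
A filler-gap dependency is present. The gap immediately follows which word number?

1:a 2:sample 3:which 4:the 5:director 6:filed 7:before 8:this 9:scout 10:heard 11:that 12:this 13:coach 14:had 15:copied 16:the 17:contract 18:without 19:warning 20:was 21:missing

6

The displaced element is "a sample" (word 2).
It functions as the direct object of "filed", so the gap sits immediately after word 6 ("filed").
Base order: The director filed a sample before this scout heard that this coach had copied the contract without warning.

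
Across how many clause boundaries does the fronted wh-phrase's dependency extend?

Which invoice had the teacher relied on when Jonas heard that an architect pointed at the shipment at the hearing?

0

"which invoice" originates inside the matrix clause — no clause boundary is crossed.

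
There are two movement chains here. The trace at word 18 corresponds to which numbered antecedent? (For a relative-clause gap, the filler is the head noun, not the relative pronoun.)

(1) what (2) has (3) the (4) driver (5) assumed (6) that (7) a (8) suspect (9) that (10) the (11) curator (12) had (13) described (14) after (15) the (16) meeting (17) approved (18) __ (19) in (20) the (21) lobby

1

The marked gap is the direct object of "approved".
Its filler is the fronted wh-phrase "what", at word 1.
(The other dependency links word 8 to a gap after word 13.)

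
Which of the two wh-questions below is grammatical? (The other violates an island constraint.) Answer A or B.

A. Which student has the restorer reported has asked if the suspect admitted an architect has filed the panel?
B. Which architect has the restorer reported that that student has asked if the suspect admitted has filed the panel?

A

In B, the wh-phrase is extracted from inside a wh-island (introduced by "if"), which blocks movement.
In A, the extraction path crosses only that-complement boundaries, which are transparent.
So A is grammatical.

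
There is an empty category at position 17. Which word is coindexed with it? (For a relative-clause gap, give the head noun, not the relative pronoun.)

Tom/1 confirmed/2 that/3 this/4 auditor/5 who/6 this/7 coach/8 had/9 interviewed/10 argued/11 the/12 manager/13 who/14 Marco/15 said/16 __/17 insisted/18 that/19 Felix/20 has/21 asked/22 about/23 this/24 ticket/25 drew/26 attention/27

The gap at 17 is the subject of "insisted", inside a relative clause.
The relative pronoun is "who" (word 14); it is bound by the head noun immediately before it.
Its filler is the head noun "manager", at word 13.

13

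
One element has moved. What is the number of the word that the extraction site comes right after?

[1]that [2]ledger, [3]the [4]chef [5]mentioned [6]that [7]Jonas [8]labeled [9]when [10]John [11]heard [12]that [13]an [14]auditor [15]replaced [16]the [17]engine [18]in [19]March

The displaced element is "that ledger" (word 2).
It is linked across 1 clause boundary (that).
It functions as the direct object of "labeled", so the gap sits immediately after word 8 ("labeled").
Base order: The chef mentioned that Jonas labeled that ledger when John heard that an auditor replaced the engine in March.

8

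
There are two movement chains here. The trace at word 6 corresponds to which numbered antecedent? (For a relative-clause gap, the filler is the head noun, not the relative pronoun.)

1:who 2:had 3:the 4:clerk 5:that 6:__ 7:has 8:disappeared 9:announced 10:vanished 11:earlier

The marked gap is inside the relative clause, the subject of "disappeared".
Its filler is the head noun "clerk" (via "that"), at word 4.
(The other dependency links word 1 to a gap after word 9.)

4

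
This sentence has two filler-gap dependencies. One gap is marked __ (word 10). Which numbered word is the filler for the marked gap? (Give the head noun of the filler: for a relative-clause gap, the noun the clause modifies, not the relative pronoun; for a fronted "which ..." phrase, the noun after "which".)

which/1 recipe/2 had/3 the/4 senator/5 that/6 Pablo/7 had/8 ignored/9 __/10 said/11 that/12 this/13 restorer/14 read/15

5

The marked gap is inside the relative clause, the direct object of "ignored".
Its filler is the head noun "senator" (via "that"), at word 5.
(The other dependency links word 2 to a gap after word 15.)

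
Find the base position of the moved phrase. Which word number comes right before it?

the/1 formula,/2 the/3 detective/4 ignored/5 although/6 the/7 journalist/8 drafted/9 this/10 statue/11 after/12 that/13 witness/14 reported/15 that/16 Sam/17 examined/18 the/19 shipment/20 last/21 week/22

The displaced element is "the formula" (word 2).
It functions as the direct object of "ignored", so the gap sits immediately after word 5 ("ignored").
Base order: The detective ignored the formula although the journalist drafted this statue after that witness reported that Sam examined the shipment last week.

5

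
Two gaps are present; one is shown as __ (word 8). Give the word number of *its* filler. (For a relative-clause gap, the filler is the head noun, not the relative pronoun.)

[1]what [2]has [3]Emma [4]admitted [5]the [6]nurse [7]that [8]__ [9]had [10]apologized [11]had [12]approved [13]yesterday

The marked gap is inside the relative clause, the subject of "apologized".
Its filler is the head noun "nurse" (via "that"), at word 6.
(The other dependency links word 1 to a gap after word 12.)

6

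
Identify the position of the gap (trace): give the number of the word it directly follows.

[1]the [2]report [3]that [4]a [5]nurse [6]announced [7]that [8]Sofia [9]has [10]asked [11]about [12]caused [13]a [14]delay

The displaced element is "the report" (word 2).
It is linked across 1 clause boundary (that).
It functions as the object of the preposition "about" of "asked", so the gap sits immediately after word 11 ("about").
Base order: A nurse announced that Sofia has asked about the report.

11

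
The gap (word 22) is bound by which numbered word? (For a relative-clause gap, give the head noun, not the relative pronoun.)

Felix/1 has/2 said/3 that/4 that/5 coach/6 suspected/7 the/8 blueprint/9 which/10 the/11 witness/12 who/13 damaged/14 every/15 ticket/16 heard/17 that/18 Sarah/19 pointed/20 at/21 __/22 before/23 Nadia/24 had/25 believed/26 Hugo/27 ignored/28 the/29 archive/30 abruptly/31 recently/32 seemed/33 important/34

9

The gap at 22 is the prepositional object of "pointed", inside a relative clause.
The relative pronoun is "which" (word 10); it is bound by the head noun immediately before it.
Its filler is the head noun "blueprint", at word 9.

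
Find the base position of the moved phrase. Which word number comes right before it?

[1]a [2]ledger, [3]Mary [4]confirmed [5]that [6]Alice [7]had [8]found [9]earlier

The displaced element is "a ledger" (word 2).
It is linked across 1 clause boundary (that).
It functions as the direct object of "found", so the gap sits immediately after word 8 ("found").
Base order: Mary confirmed that Alice had found a ledger earlier.

8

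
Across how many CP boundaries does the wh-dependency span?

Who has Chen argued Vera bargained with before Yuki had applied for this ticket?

1

"who" is extracted from the PP object of "bargained".
Boundaries crossed, outermost first: [Ø] — 1 in total.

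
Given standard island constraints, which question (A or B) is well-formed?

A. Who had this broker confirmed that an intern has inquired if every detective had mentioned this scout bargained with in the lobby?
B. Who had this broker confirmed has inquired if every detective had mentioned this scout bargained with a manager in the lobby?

In A, the wh-phrase is extracted from inside a wh-island (introduced by "if"), which blocks movement.
In B, the extraction path crosses only that-complement boundaries, which are transparent.
So B is grammatical.

B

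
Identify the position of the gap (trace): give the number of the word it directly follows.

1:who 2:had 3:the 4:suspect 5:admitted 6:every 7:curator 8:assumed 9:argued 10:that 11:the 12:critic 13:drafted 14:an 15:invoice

The displaced element is "who" (word 1).
It is linked across 2 clause boundaries (Ø → Ø).
It functions as the subject of "argued", so the gap sits immediately after word 8 ("assumed").
Base order: The suspect had admitted every curator assumed that who argued that the critic drafted an invoice.

8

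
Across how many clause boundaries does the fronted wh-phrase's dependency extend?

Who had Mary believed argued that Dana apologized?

"who" is extracted from the subject of "argued".
Boundaries crossed, outermost first: [Ø] — 1 in total.

1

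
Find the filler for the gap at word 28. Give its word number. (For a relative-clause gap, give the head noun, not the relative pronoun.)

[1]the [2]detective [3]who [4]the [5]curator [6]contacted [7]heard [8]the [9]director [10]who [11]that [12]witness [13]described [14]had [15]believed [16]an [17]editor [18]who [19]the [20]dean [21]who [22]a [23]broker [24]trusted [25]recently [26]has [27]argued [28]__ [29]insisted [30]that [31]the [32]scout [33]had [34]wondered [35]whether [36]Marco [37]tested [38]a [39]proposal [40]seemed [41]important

The gap at 28 is the subject of "insisted", inside a relative clause.
The relative pronoun is "who" (word 18); it is bound by the head noun immediately before it.
Its filler is the head noun "editor", at word 17.

17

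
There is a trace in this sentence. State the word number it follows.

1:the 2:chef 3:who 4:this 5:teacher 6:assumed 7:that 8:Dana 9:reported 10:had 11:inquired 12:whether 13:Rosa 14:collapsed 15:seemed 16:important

9

The displaced element is "the chef" (word 2).
It is linked across 2 clause boundaries (that → Ø).
It functions as the subject of "inquired", so the gap sits immediately after word 9 ("reported").
Base order: This teacher assumed that Dana reported that the chef had inquired whether Rosa collapsed.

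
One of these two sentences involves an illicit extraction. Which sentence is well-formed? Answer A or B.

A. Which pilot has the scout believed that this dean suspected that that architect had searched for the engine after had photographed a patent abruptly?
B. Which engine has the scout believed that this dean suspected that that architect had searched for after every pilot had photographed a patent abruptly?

In A, the wh-phrase is extracted from inside an adjunct island (introduced by "after"), which blocks movement.
In B, the extraction path crosses only that-complement boundaries, which are transparent.
So B is grammatical.

B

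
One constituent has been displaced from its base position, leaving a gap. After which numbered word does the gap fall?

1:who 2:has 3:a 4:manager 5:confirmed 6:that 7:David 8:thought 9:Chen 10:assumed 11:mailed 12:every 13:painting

10

The displaced element is "who" (word 1).
It is linked across 3 clause boundaries (that → Ø → Ø).
It functions as the subject of "mailed", so the gap sits immediately after word 10 ("assumed").
Base order: A manager has confirmed that David thought Chen assumed that who mailed every painting.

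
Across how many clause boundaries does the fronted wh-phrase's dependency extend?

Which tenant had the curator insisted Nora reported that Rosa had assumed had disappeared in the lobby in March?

3

"which tenant" is extracted from the subject of "disappeared".
Boundaries crossed, outermost first: [Ø], [that], [Ø] — 3 in total.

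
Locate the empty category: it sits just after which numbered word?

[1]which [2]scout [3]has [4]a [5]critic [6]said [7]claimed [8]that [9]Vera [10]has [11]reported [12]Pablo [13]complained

The displaced element is "which scout" (word 2).
It is linked across 1 clause boundary (Ø).
It functions as the subject of "claimed", so the gap sits immediately after word 6 ("said").
Base order: A critic has said which scout claimed that Vera has reported Pablo complained.

6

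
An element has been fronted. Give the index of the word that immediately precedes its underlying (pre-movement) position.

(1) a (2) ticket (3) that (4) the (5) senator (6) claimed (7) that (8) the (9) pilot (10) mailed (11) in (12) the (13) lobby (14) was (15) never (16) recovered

The displaced element is "a ticket" (word 2).
It is linked across 1 clause boundary (that).
It functions as the direct object of "mailed", so the gap sits immediately after word 10 ("mailed").
Base order: The senator claimed that the pilot mailed a ticket in the lobby.

10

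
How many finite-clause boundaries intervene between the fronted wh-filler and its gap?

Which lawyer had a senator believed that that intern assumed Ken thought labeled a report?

"which lawyer" is extracted from the subject of "labeled".
Boundaries crossed, outermost first: [that], [Ø], [Ø] — 3 in total.

3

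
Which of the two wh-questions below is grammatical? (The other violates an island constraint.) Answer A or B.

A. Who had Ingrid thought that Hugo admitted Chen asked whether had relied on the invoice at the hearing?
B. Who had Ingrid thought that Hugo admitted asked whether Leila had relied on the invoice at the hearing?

B

In A, the wh-phrase is extracted from inside a wh-island (introduced by "whether"), which blocks movement.
In B, the extraction path crosses only that-complement boundaries, which are transparent.
So B is grammatical.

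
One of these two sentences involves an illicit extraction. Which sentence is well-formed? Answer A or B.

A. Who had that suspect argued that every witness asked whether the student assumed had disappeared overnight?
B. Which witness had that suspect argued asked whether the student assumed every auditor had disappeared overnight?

In A, the wh-phrase is extracted from inside a wh-island (introduced by "whether"), which blocks movement.
In B, the extraction path crosses only that-complement boundaries, which are transparent.
So B is grammatical.

B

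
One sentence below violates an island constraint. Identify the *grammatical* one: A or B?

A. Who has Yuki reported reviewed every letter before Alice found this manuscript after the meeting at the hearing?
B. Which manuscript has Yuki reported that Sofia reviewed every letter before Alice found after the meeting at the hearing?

In B, the wh-phrase is extracted from inside an adjunct island (introduced by "before"), which blocks movement.
In A, the extraction path crosses only that-complement boundaries, which are transparent.
So A is grammatical.

A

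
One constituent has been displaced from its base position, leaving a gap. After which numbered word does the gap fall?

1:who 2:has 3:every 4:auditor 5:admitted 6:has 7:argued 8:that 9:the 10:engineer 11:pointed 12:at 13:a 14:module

5

The displaced element is "who" (word 1).
It is linked across 1 clause boundary (Ø).
It functions as the subject of "argued", so the gap sits immediately after word 5 ("admitted").
Base order: Every auditor has admitted that who has argued that the engineer pointed at a module.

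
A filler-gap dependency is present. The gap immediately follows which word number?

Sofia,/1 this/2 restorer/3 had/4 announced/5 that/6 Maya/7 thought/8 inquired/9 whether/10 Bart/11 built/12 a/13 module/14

8

The displaced element is "Sofia" (word 1).
It is linked across 2 clause boundaries (that → Ø).
It functions as the subject of "inquired", so the gap sits immediately after word 8 ("thought").
Base order: This restorer had announced that Maya thought Sofia inquired whether Bart built a module.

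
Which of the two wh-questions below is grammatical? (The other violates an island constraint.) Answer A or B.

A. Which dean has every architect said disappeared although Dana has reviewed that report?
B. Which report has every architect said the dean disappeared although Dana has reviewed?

In B, the wh-phrase is extracted from inside an adjunct island (introduced by "although"), which blocks movement.
In A, the extraction path crosses only that-complement boundaries, which are transparent.
So A is grammatical.

A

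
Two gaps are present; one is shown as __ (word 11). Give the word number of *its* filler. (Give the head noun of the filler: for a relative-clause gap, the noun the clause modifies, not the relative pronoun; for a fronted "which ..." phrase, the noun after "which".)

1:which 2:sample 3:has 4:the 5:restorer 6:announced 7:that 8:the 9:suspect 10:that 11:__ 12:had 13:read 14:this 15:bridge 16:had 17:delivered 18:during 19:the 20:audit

9

The marked gap is inside the relative clause, the subject of "read".
Its filler is the head noun "suspect" (via "that"), at word 9.
(The other dependency links word 2 to a gap after word 17.)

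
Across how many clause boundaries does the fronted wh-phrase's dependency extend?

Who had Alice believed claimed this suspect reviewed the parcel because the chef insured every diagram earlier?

1

"who" is extracted from the subject of "claimed".
Boundaries crossed, outermost first: [Ø] — 1 in total.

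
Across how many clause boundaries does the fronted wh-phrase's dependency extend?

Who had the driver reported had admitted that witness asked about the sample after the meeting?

"who" is extracted from the subject of "admitted".
Boundaries crossed, outermost first: [Ø] — 1 in total.

1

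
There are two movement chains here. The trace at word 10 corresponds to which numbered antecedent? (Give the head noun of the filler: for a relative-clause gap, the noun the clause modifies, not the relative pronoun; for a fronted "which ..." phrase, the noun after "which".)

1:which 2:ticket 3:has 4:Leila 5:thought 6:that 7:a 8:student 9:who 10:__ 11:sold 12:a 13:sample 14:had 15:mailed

8

The marked gap is inside the relative clause, the subject of "sold".
Its filler is the head noun "student" (via "who"), at word 8.
(The other dependency links word 2 to a gap after word 15.)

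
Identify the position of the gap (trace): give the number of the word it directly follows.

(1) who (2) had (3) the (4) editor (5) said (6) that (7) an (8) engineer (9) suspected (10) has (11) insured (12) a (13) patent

9

The displaced element is "who" (word 1).
It is linked across 2 clause boundaries (that → Ø).
It functions as the subject of "insured", so the gap sits immediately after word 9 ("suspected").
Base order: The editor had said that an engineer suspected that who has insured a patent.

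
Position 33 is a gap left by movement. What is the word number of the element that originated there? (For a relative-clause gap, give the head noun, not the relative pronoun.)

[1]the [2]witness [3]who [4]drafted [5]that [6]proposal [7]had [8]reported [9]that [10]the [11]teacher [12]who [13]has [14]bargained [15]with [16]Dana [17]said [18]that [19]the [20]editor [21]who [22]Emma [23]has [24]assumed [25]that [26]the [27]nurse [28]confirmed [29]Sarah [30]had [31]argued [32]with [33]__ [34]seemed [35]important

20

The gap at 33 is the prepositional object of "argued", inside a relative clause.
The relative pronoun is "who" (word 21); it is bound by the head noun immediately before it.
Its filler is the head noun "editor", at word 20.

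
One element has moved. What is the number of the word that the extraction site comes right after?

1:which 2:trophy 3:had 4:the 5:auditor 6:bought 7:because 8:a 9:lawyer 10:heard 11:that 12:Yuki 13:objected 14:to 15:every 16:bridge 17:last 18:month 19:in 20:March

The displaced element is "which trophy" (word 2).
It functions as the direct object of "bought", so the gap sits immediately after word 6 ("bought").
Base order: The auditor had bought which trophy because a lawyer heard that Yuki objected to every bridge last month in March.

6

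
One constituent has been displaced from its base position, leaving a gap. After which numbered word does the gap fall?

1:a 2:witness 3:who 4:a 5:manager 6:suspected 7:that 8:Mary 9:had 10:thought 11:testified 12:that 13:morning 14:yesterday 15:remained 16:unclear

The displaced element is "a witness" (word 2).
It is linked across 2 clause boundaries (that → Ø).
It functions as the subject of "testified", so the gap sits immediately after word 10 ("thought").
Base order: A manager suspected that Mary had thought that a witness testified that morning yesterday.

10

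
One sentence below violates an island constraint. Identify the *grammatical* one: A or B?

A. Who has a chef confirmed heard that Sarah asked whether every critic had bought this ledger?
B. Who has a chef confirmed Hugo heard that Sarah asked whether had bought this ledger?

A

In B, the wh-phrase is extracted from inside a wh-island (introduced by "whether"), which blocks movement.
In A, the extraction path crosses only that-complement boundaries, which are transparent.
So A is grammatical.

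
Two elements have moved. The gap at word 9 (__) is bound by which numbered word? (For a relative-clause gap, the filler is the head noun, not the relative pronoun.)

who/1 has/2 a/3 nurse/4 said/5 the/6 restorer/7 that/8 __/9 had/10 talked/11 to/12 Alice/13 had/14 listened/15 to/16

The marked gap is inside the relative clause, the subject of "talked".
Its filler is the head noun "restorer" (via "that"), at word 7.
(The other dependency links word 1 to a gap after word 16.)

7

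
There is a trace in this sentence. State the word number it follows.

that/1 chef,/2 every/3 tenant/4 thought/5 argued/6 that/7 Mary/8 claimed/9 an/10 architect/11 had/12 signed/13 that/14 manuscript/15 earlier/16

5

The displaced element is "that chef" (word 2).
It is linked across 1 clause boundary (Ø).
It functions as the subject of "argued", so the gap sits immediately after word 5 ("thought").
Base order: Every tenant thought that chef argued that Mary claimed an architect had signed that manuscript earlier.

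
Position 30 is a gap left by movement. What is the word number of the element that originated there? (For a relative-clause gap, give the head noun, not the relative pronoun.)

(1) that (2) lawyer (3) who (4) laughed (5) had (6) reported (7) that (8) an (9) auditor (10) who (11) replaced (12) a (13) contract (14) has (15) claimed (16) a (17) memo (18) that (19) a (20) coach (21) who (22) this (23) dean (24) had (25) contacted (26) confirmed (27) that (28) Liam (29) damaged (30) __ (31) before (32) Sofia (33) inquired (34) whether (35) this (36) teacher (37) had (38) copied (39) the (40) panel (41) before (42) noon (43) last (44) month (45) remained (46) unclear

The gap at 30 is the object of "damaged", inside a relative clause.
The relative pronoun is "that" (word 18); it is bound by the head noun immediately before it.
Its filler is the head noun "memo", at word 17.

17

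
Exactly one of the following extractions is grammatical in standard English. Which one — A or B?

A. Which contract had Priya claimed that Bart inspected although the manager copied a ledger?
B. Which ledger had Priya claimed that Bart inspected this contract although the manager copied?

In B, the wh-phrase is extracted from inside an adjunct island (introduced by "although"), which blocks movement.
In A, the extraction path crosses only that-complement boundaries, which are transparent.
So A is grammatical.

A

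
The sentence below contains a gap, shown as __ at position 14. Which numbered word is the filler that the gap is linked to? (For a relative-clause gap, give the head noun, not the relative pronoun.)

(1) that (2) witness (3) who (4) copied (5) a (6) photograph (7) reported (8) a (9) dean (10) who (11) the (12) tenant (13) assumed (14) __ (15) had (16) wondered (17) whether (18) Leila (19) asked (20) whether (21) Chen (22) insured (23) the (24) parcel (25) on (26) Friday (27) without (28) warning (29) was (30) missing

9

The gap at 14 is the subject of "wondered", inside a relative clause.
The relative pronoun is "who" (word 10); it is bound by the head noun immediately before it.
Its filler is the head noun "dean", at word 9.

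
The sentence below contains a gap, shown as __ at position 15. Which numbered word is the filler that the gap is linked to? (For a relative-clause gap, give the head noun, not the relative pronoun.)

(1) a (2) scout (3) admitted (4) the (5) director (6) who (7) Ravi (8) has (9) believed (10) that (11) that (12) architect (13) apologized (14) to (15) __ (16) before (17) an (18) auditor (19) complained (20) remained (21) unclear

The gap at 15 is the prepositional object of "apologized", inside a relative clause.
The relative pronoun is "who" (word 6); it is bound by the head noun immediately before it.
Its filler is the head noun "director", at word 5.

5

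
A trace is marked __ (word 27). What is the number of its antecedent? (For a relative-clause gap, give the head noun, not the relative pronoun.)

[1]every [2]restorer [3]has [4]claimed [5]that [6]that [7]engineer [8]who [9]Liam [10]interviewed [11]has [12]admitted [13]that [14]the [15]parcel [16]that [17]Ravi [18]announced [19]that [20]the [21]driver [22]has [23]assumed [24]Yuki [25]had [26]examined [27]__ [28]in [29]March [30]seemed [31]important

15

The gap at 27 is the object of "examined", inside a relative clause.
The relative pronoun is "that" (word 16); it is bound by the head noun immediately before it.
Its filler is the head noun "parcel", at word 15.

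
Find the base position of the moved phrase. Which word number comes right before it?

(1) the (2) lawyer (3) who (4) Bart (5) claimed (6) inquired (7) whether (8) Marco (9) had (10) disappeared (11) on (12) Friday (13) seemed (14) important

The displaced element is "the lawyer" (word 2).
It is linked across 1 clause boundary (Ø).
It functions as the subject of "inquired", so the gap sits immediately after word 5 ("claimed").
Base order: Bart claimed that the lawyer inquired whether Marco had disappeared on Friday.

5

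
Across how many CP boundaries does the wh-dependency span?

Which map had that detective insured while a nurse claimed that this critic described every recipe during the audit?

0

"which map" originates inside the matrix clause — no clause boundary is crossed.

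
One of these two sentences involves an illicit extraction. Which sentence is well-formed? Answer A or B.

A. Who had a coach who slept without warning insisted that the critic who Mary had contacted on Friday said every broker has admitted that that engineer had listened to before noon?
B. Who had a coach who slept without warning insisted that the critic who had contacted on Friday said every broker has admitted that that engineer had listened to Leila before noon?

A

In B, the wh-phrase is extracted from inside a complex-NP island (relative clause) (introduced by "who"), which blocks movement.
In A, the extraction path crosses only that-complement boundaries, which are transparent.
So A is grammatical.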